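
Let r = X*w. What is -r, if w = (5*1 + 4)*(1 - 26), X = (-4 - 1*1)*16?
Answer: -18000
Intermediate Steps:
X = -80 (X = (-4 - 1)*16 = -5*16 = -80)
w = -225 (w = (5 + 4)*(-25) = 9*(-25) = -225)
r = 18000 (r = -80*(-225) = 18000)
-r = -1*18000 = -18000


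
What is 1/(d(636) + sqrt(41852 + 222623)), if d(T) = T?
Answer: 636/140021 - 5*sqrt(10579)/140021 ≈ 0.00086936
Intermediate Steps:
1/(d(636) + sqrt(41852 + 222623)) = 1/(636 + sqrt(41852 + 222623)) = 1/(636 + sqrt(264475)) = 1/(636 + 5*sqrt(10579))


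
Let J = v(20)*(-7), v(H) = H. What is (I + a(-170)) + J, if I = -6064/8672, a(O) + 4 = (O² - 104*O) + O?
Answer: 25075793/542 ≈ 46265.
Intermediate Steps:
a(O) = -4 + O² - 103*O (a(O) = -4 + ((O² - 104*O) + O) = -4 + (O² - 103*O) = -4 + O² - 103*O)
I = -379/542 (I = -6064*1/8672 = -379/542 ≈ -0.69926)
J = -140 (J = 20*(-7) = -140)
(I + a(-170)) + J = (-379/542 + (-4 + (-170)² - 103*(-170))) - 140 = (-379/542 + (-4 + 28900 + 17510)) - 140 = (-379/542 + 46406) - 140 = 25151673/542 - 140 = 25075793/542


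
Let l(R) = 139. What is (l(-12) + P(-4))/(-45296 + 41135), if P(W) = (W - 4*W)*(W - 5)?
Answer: -31/4161 ≈ -0.0074501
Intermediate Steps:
P(W) = -3*W*(-5 + W) (P(W) = (-3*W)*(-5 + W) = -3*W*(-5 + W))
(l(-12) + P(-4))/(-45296 + 41135) = (139 + 3*(-4)*(5 - 1*(-4)))/(-45296 + 41135) = (139 + 3*(-4)*(5 + 4))/(-4161) = (139 + 3*(-4)*9)*(-1/4161) = (139 - 108)*(-1/4161) = 31*(-1/4161) = -31/4161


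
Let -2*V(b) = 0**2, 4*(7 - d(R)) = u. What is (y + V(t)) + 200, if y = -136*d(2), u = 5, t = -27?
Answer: -582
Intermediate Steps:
d(R) = 23/4 (d(R) = 7 - 1/4*5 = 7 - 5/4 = 23/4)
V(b) = 0 (V(b) = -1/2*0**2 = -1/2*0 = 0)
y = -782 (y = -136*23/4 = -782)
(y + V(t)) + 200 = (-782 + 0) + 200 = -782 + 200 = -582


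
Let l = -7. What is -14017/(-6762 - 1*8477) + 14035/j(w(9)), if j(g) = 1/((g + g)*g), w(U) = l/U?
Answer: 20961313147/1234359 ≈ 16982.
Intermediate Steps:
w(U) = -7/U
j(g) = 1/(2*g²) (j(g) = 1/(((2*g))*g) = (1/(2*g))/g = 1/(2*g²))
-14017/(-6762 - 1*8477) + 14035/j(w(9)) = -14017/(-6762 - 1*8477) + 14035/((1/(2*(-7/9)²))) = -14017/(-6762 - 8477) + 14035/((1/(2*(-7*⅑)²))) = -14017/(-15239) + 14035/((1/(2*(-7/9)²))) = -14017*(-1/15239) + 14035/(((½)*(81/49))) = 14017/15239 + 14035/(81/98) = 14017/15239 + 14035*(98/81) = 14017/15239 + 1375430/81 = 20961313147/1234359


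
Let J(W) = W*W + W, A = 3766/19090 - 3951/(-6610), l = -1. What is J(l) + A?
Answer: 2006357/2523698 ≈ 0.79501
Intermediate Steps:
A = 2006357/2523698 (A = 3766*(1/19090) - 3951*(-1/6610) = 1883/9545 + 3951/6610 = 2006357/2523698 ≈ 0.79501)
J(W) = W + W² (J(W) = W² + W = W + W²)
J(l) + A = -(1 - 1) + 2006357/2523698 = -1*0 + 2006357/2523698 = 0 + 2006357/2523698 = 2006357/2523698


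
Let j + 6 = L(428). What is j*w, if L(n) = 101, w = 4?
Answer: 380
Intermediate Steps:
j = 95 (j = -6 + 101 = 95)
j*w = 95*4 = 380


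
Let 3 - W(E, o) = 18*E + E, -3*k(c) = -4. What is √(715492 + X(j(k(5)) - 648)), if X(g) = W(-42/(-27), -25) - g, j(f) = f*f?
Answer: √6445005/3 ≈ 846.23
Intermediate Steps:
k(c) = 4/3 (k(c) = -⅓*(-4) = 4/3)
j(f) = f²
W(E, o) = 3 - 19*E (W(E, o) = 3 - (18*E + E) = 3 - 19*E)
X(g) = -239/9 - g (X(g) = (3 - (-798)/(-27)) - g = (3 - (-798)*(-1)/27) - g = (3 - 19*14/9) - g = (3 - 266/9) - g = -239/9 - g)
√(715492 + X(j(k(5)) - 648)) = √(715492 + (-239/9 - ((4/3)² - 648))) = √(715492 + (-239/9 - (16/9 - 648))) = √(715492 + (-239/9 - 1*(-5816/9))) = √(715492 + (-239/9 + 5816/9)) = √(715492 + 1859/3) = √(2148335/3) = √6445005/3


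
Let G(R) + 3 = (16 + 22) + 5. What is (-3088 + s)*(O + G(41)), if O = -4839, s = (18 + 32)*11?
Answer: 12179862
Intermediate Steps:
G(R) = 40 (G(R) = -3 + ((16 + 22) + 5) = -3 + (38 + 5) = -3 + 43 = 40)
s = 550 (s = 50*11 = 550)
(-3088 + s)*(O + G(41)) = (-3088 + 550)*(-4839 + 40) = -2538*(-4799) = 12179862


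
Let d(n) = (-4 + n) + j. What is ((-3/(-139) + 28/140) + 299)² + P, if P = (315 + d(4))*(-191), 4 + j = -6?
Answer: 15108324306/483025 ≈ 31279.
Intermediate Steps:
j = -10 (j = -4 - 6 = -10)
d(n) = -14 + n (d(n) = (-4 + n) - 10 = -14 + n)
P = -58255 (P = (315 + (-14 + 4))*(-191) = (315 - 10)*(-191) = 305*(-191) = -58255)
((-3/(-139) + 28/140) + 299)² + P = ((-3/(-139) + 28/140) + 299)² - 58255 = ((-3*(-1/139) + 28*(1/140)) + 299)² - 58255 = ((3/139 + ⅕) + 299)² - 58255 = (154/695 + 299)² - 58255 = (207959/695)² - 58255 = 43246945681/483025 - 58255 = 15108324306/483025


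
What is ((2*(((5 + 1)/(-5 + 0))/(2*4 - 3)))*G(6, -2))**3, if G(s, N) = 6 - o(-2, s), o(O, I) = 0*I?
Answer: -373248/15625 ≈ -23.888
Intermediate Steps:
o(O, I) = 0
G(s, N) = 6 (G(s, N) = 6 - 1*0 = 6 + 0 = 6)
((2*(((5 + 1)/(-5 + 0))/(2*4 - 3)))*G(6, -2))**3 = ((2*(((5 + 1)/(-5 + 0))/(2*4 - 3)))*6)**3 = ((2*((6/(-5))/(8 - 3)))*6)**3 = ((2*((6*(-1/5))/5))*6)**3 = ((2*(-6/5*1/5))*6)**3 = ((2*(-6/25))*6)**3 = (-12/25*6)**3 = (-72/25)**3 = -373248/15625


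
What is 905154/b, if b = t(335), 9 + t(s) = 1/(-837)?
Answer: -378806949/3767 ≈ -1.0056e+5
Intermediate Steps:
t(s) = -7534/837 (t(s) = -9 + 1/(-837) = -9 - 1/837 = -7534/837)
b = -7534/837 ≈ -9.0012
905154/b = 905154/(-7534/837) = 905154*(-837/7534) = -378806949/3767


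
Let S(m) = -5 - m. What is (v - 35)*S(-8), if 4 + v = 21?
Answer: -54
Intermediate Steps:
v = 17 (v = -4 + 21 = 17)
(v - 35)*S(-8) = (17 - 35)*(-5 - 1*(-8)) = -18*(-5 + 8) = -18*3 = -54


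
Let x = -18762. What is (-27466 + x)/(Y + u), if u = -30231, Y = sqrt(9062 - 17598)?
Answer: 199645524/130560271 + 13208*I*sqrt(2134)/130560271 ≈ 1.5291 + 0.0046733*I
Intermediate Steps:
Y = 2*I*sqrt(2134) (Y = sqrt(-8536) = 2*I*sqrt(2134) ≈ 92.391*I)
(-27466 + x)/(Y + u) = (-27466 - 18762)/(2*I*sqrt(2134) - 30231) = -46228/(-30231 + 2*I*sqrt(2134))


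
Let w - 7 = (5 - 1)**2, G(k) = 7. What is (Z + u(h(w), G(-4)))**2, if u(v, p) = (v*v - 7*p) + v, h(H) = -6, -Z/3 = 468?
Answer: 2024929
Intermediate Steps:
Z = -1404 (Z = -3*468 = -1404)
w = 23 (w = 7 + (5 - 1)**2 = 7 + 4**2 = 7 + 16 = 23)
u(v, p) = v + v**2 - 7*p (u(v, p) = (v**2 - 7*p) + v = v + v**2 - 7*p)
(Z + u(h(w), G(-4)))**2 = (-1404 + (-6 + (-6)**2 - 7*7))**2 = (-1404 + (-6 + 36 - 49))**2 = (-1404 - 19)**2 = (-1423)**2 = 2024929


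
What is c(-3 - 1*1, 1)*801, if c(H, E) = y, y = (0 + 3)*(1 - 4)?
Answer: -7209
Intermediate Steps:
y = -9 (y = 3*(-3) = -9)
c(H, E) = -9
c(-3 - 1*1, 1)*801 = -9*801 = -7209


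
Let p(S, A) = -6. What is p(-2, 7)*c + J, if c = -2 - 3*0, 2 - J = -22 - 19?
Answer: 55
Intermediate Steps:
J = 43 (J = 2 - (-22 - 19) = 2 - 1*(-41) = 2 + 41 = 43)
c = -2 (c = -2 + 0 = -2)
p(-2, 7)*c + J = -6*(-2) + 43 = 12 + 43 = 55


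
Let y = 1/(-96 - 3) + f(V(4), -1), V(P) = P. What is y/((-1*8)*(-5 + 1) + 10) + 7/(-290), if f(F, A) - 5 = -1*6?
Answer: -29053/602910 ≈ -0.048188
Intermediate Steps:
f(F, A) = -1 (f(F, A) = 5 - 1*6 = 5 - 6 = -1)
y = -100/99 (y = 1/(-96 - 3) - 1 = 1/(-99) - 1 = -1/99 - 1 = -100/99 ≈ -1.0101)
y/((-1*8)*(-5 + 1) + 10) + 7/(-290) = -100/(99*((-1*8)*(-5 + 1) + 10)) + 7/(-290) = -100/(99*(-8*(-4) + 10)) + 7*(-1/290) = -100/(99*(32 + 10)) - 7/290 = -100/99/42 - 7/290 = -100/99*1/42 - 7/290 = -50/2079 - 7/290 = -29053/602910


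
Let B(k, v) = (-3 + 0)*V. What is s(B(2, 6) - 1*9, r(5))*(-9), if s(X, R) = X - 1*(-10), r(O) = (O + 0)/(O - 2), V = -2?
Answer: -63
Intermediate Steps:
B(k, v) = 6 (B(k, v) = (-3 + 0)*(-2) = -3*(-2) = 6)
r(O) = O/(-2 + O)
s(X, R) = 10 + X (s(X, R) = X + 10 = 10 + X)
s(B(2, 6) - 1*9, r(5))*(-9) = (10 + (6 - 1*9))*(-9) = (10 + (6 - 9))*(-9) = (10 - 3)*(-9) = 7*(-9) = -63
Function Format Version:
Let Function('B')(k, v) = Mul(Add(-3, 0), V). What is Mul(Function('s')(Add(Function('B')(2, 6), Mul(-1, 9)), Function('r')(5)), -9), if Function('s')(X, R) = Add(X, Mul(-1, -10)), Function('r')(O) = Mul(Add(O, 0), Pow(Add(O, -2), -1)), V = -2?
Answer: -63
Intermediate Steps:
Function('B')(k, v) = 6 (Function('B')(k, v) = Mul(Add(-3, 0), -2) = Mul(-3, -2) = 6)
Function('r')(O) = Mul(O, Pow(Add(-2, O), -1))
Function('s')(X, R) = Add(10, X) (Function('s')(X, R) = Add(X, 10) = Add(10, X))
Mul(Function('s')(Add(Function('B')(2, 6), Mul(-1, 9)), Function('r')(5)), -9) = Mul(Add(10, Add(6, Mul(-1, 9))), -9) = Mul(Add(10, Add(6, -9)), -9) = Mul(Add(10, -3), -9) = Mul(7, -9) = -63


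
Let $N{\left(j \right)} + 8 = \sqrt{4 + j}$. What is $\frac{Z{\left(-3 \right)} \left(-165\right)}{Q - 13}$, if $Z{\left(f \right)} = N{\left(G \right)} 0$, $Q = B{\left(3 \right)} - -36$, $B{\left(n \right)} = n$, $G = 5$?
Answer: $0$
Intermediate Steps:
$Q = 39$ ($Q = 3 - -36 = 3 + 36 = 39$)
$N{\left(j \right)} = -8 + \sqrt{4 + j}$
$Z{\left(f \right)} = 0$ ($Z{\left(f \right)} = \left(-8 + \sqrt{4 + 5}\right) 0 = \left(-8 + \sqrt{9}\right) 0 = \left(-8 + 3\right) 0 = \left(-5\right) 0 = 0$)
$\frac{Z{\left(-3 \right)} \left(-165\right)}{Q - 13} = \frac{0 \left(-165\right)}{39 - 13} = \frac{0}{26} = 0 \cdot \frac{1}{26} = 0$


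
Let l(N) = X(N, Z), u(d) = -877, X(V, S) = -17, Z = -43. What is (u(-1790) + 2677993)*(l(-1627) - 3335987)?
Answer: -8930869684464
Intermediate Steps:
l(N) = -17
(u(-1790) + 2677993)*(l(-1627) - 3335987) = (-877 + 2677993)*(-17 - 3335987) = 2677116*(-3336004) = -8930869684464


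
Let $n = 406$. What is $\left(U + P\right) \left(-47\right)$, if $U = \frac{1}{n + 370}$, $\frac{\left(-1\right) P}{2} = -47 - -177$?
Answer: $\frac{9482673}{776} \approx 12220.0$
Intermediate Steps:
$P = -260$ ($P = - 2 \left(-47 - -177\right) = - 2 \left(-47 + 177\right) = \left(-2\right) 130 = -260$)
$U = \frac{1}{776}$ ($U = \frac{1}{406 + 370} = \frac{1}{776} \approx 0.0012887$)
$\left(U + P\right) \left(-47\right) = \left(\frac{1}{776} - 260\right) \left(-47\right) = \left(- \frac{201759}{776}\right) \left(-47\right) = \frac{9482673}{776}$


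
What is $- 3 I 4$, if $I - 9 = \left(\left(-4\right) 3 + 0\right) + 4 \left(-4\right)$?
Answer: $228$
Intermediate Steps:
$I = -19$ ($I = 9 + \left(\left(\left(-4\right) 3 + 0\right) + 4 \left(-4\right)\right) = 9 + \left(\left(-12 + 0\right) - 16\right) = 9 - 28 = -19$)
$- 3 I 4 = \left(-3\right) \left(-19\right) 4 = 57 \cdot 4 = 228$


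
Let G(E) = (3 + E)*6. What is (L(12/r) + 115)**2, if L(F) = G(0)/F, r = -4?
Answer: 11881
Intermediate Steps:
G(E) = 18 + 6*E
L(F) = 18/F (L(F) = (18 + 6*0)/F = (18 + 0)/F = 18/F)
(L(12/r) + 115)**2 = (18/((12/(-4))) + 115)**2 = (18/((12*(-1/4))) + 115)**2 = (18/(-3) + 115)**2 = (18*(-1/3) + 115)**2 = (-6 + 115)**2 = 109**2 = 11881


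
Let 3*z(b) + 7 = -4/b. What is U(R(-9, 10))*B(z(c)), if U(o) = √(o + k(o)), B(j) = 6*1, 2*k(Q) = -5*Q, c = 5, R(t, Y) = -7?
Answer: 3*√42 ≈ 19.442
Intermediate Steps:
z(b) = -7/3 - 4/(3*b) (z(b) = -7/3 + (-4/b)/3 = -7/3 - 4/(3*b))
k(Q) = -5*Q/2 (k(Q) = (-5*Q)/2 = -5*Q/2)
B(j) = 6
U(o) = √6*√(-o)/2 (U(o) = √(o - 5*o/2) = √(-3*o/2) = √6*√(-o)/2)
U(R(-9, 10))*B(z(c)) = (√6*√(-1*(-7))/2)*6 = (√6*√7/2)*6 = (√42/2)*6 = 3*√42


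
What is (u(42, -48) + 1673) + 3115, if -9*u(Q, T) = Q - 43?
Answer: 43093/9 ≈ 4788.1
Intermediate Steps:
u(Q, T) = 43/9 - Q/9 (u(Q, T) = -(Q - 43)/9 = -(-43 + Q)/9 = 43/9 - Q/9)
(u(42, -48) + 1673) + 3115 = ((43/9 - ⅑*42) + 1673) + 3115 = ((43/9 - 14/3) + 1673) + 3115 = (⅑ + 1673) + 3115 = 15058/9 + 3115 = 43093/9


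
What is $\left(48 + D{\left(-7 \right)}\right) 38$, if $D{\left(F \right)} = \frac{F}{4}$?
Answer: $\frac{3515}{2} \approx 1757.5$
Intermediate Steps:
$D{\left(F \right)} = \frac{F}{4}$ ($D{\left(F \right)} = F \frac{1}{4} = \frac{F}{4}$)
$\left(48 + D{\left(-7 \right)}\right) 38 = \left(48 + \frac{1}{4} \left(-7\right)\right) 38 = \left(48 - \frac{7}{4}\right) 38 = \frac{185}{4} \cdot 38 = \frac{3515}{2}$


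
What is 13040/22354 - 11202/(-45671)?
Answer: 422979674/510464767 ≈ 0.82862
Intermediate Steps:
13040/22354 - 11202/(-45671) = 13040*(1/22354) - 11202*(-1/45671) = 6520/11177 + 11202/45671 = 422979674/510464767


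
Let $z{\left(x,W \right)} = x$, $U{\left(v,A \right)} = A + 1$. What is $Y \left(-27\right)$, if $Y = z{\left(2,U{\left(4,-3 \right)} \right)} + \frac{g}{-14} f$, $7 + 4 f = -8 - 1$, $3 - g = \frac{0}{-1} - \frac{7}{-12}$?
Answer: $- \frac{1017}{14} \approx -72.643$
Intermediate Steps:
$U{\left(v,A \right)} = 1 + A$
$g = \frac{29}{12}$ ($g = 3 - \left(\frac{0}{-1} - \frac{7}{-12}\right) = 3 - \left(0 \left(-1\right) - - \frac{7}{12}\right) = 3 - \left(0 + \frac{7}{12}\right) = 3 - \frac{7}{12} = \frac{29}{12} \approx 2.4167$)
$f = -4$ ($f = - \frac{7}{4} + \frac{-8 - 1}{4} = - \frac{7}{4} + \frac{1}{4} \left(-9\right) = - \frac{7}{4} - \frac{9}{4} = -4$)
$Y = \frac{113}{42}$ ($Y = 2 + \frac{29}{12 \left(-14\right)} \left(-4\right) = 2 + \frac{29}{12} \left(- \frac{1}{14}\right) \left(-4\right) = 2 - - \frac{29}{42} = 2 + \frac{29}{42} = \frac{113}{42} \approx 2.6905$)
$Y \left(-27\right) = \frac{113}{42} \left(-27\right) = - \frac{1017}{14}$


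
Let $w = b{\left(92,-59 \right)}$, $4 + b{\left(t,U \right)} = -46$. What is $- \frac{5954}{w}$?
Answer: $\frac{2977}{25} \approx 119.08$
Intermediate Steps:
$b{\left(t,U \right)} = -50$ ($b{\left(t,U \right)} = -4 - 46 = -50$)
$w = -50$
$- \frac{5954}{w} = - \frac{5954}{-50} = \left(-5954\right) \left(- \frac{1}{50}\right) = \frac{2977}{25}$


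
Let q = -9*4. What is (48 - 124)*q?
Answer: 2736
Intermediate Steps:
q = -36
(48 - 124)*q = (48 - 124)*(-36) = -76*(-36) = 2736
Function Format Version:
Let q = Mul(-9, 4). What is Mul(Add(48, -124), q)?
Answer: 2736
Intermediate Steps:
q = -36
Mul(Add(48, -124), q) = Mul(Add(48, -124), -36) = Mul(-76, -36) = 2736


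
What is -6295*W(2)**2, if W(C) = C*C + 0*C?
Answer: -100720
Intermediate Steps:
W(C) = C**2 (W(C) = C**2 + 0 = C**2)
-6295*W(2)**2 = -6295*(2**2)**2 = -6295*4**2 = -6295*16 = -100720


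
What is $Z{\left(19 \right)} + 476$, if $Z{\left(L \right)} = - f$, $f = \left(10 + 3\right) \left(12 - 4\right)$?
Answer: $372$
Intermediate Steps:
$f = 104$ ($f = 13 \cdot 8 = 104$)
$Z{\left(L \right)} = -104$ ($Z{\left(L \right)} = \left(-1\right) 104 = -104$)
$Z{\left(19 \right)} + 476 = -104 + 476 = 372$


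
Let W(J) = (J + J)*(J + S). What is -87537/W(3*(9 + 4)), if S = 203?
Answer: -29179/6292 ≈ -4.6375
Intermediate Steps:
W(J) = 2*J*(203 + J) (W(J) = (J + J)*(J + 203) = (2*J)*(203 + J) = 2*J*(203 + J))
-87537/W(3*(9 + 4)) = -87537*1/(6*(9 + 4)*(203 + 3*(9 + 4))) = -87537*1/(78*(203 + 3*13)) = -87537*1/(78*(203 + 39)) = -87537/(2*39*242) = -87537/18876 = -87537*1/18876 = -29179/6292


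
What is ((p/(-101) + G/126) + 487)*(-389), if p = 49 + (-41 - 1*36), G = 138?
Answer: -402940982/2121 ≈ -1.8998e+5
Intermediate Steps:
p = -28 (p = 49 + (-41 - 36) = 49 - 77 = -28)
((p/(-101) + G/126) + 487)*(-389) = ((-28/(-101) + 138/126) + 487)*(-389) = ((-28*(-1/101) + 138*(1/126)) + 487)*(-389) = ((28/101 + 23/21) + 487)*(-389) = (2911/2121 + 487)*(-389) = (1035838/2121)*(-389) = -402940982/2121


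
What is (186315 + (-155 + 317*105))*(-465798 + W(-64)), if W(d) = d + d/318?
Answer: -16254749790050/159 ≈ -1.0223e+11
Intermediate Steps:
W(d) = 319*d/318 (W(d) = d + d*(1/318) = d + d/318 = 319*d/318)
(186315 + (-155 + 317*105))*(-465798 + W(-64)) = (186315 + (-155 + 317*105))*(-465798 + (319/318)*(-64)) = (186315 + (-155 + 33285))*(-465798 - 10208/159) = (186315 + 33130)*(-74072090/159) = 219445*(-74072090/159) = -16254749790050/159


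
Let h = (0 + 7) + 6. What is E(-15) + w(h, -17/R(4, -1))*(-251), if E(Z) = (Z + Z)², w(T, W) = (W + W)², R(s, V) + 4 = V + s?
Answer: -289256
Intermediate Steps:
R(s, V) = -4 + V + s (R(s, V) = -4 + (V + s) = -4 + V + s)
h = 13 (h = 7 + 6 = 13)
w(T, W) = 4*W² (w(T, W) = (2*W)² = 4*W²)
E(Z) = 4*Z² (E(Z) = (2*Z)² = 4*Z²)
E(-15) + w(h, -17/R(4, -1))*(-251) = 4*(-15)² + (4*(-17/(-4 - 1 + 4))²)*(-251) = 4*225 + (4*(-17/(-1))²)*(-251) = 900 + (4*(-17*(-1))²)*(-251) = 900 + (4*17²)*(-251) = 900 + (4*289)*(-251) = 900 + 1156*(-251) = 900 - 290156 = -289256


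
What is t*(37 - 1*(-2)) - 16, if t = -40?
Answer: -1576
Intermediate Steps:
t*(37 - 1*(-2)) - 16 = -40*(37 - 1*(-2)) - 16 = -40*(37 + 2) - 16 = -40*39 - 16 = -1560 - 16 = -1576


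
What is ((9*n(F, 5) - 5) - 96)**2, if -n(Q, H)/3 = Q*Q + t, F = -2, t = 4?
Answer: 100489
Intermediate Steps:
n(Q, H) = -12 - 3*Q**2 (n(Q, H) = -3*(Q*Q + 4) = -3*(Q**2 + 4) = -3*(4 + Q**2) = -12 - 3*Q**2)
((9*n(F, 5) - 5) - 96)**2 = ((9*(-12 - 3*(-2)**2) - 5) - 96)**2 = ((9*(-12 - 3*4) - 5) - 96)**2 = ((9*(-12 - 12) - 5) - 96)**2 = ((9*(-24) - 5) - 96)**2 = ((-216 - 5) - 96)**2 = (-221 - 96)**2 = (-317)**2 = 100489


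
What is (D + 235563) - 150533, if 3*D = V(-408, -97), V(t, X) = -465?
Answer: 84875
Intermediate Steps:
D = -155 (D = (⅓)*(-465) = -155)
(D + 235563) - 150533 = (-155 + 235563) - 150533 = 235408 - 150533 = 84875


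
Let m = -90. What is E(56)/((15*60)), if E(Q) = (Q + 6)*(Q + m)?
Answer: -527/225 ≈ -2.3422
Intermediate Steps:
E(Q) = (-90 + Q)*(6 + Q) (E(Q) = (Q + 6)*(Q - 90) = (6 + Q)*(-90 + Q) = (-90 + Q)*(6 + Q))
E(56)/((15*60)) = (-540 + 56**2 - 84*56)/((15*60)) = (-540 + 3136 - 4704)/900 = -2108*1/900 = -527/225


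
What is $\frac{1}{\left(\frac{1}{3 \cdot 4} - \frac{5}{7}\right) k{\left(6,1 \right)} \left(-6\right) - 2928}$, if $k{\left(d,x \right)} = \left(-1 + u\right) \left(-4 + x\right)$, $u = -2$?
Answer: $- \frac{14}{40515} \approx -0.00034555$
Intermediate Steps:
$k{\left(d,x \right)} = 12 - 3 x$ ($k{\left(d,x \right)} = \left(-1 - 2\right) \left(-4 + x\right) = - 3 \left(-4 + x\right) = 12 - 3 x$)
$\frac{1}{\left(\frac{1}{3 \cdot 4} - \frac{5}{7}\right) k{\left(6,1 \right)} \left(-6\right) - 2928} = \frac{1}{\left(\frac{1}{3 \cdot 4} - \frac{5}{7}\right) \left(12 - 3\right) \left(-6\right) - 2928} = \frac{1}{\left(\frac{1}{3} \cdot \frac{1}{4} - \frac{5}{7}\right) \left(12 - 3\right) \left(-6\right) - 2928} = \frac{1}{\left(\frac{1}{12} - \frac{5}{7}\right) 9 \left(-6\right) - 2928} = \frac{1}{\left(- \frac{53}{84}\right) 9 \left(-6\right) - 2928} = \frac{1}{\left(- \frac{159}{28}\right) \left(-6\right) - 2928} = \frac{1}{\frac{477}{14} - 2928} = \frac{1}{- \frac{40515}{14}} = - \frac{14}{40515}$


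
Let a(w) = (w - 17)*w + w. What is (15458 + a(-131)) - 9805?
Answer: 24910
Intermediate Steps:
a(w) = w + w*(-17 + w) (a(w) = (-17 + w)*w + w = w*(-17 + w) + w = w + w*(-17 + w))
(15458 + a(-131)) - 9805 = (15458 - 131*(-16 - 131)) - 9805 = (15458 - 131*(-147)) - 9805 = (15458 + 19257) - 9805 = 34715 - 9805 = 24910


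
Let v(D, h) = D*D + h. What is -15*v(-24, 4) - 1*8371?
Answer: -17071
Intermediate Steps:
v(D, h) = h + D**2 (v(D, h) = D**2 + h = h + D**2)
-15*v(-24, 4) - 1*8371 = -15*(4 + (-24)**2) - 1*8371 = -15*(4 + 576) - 8371 = -15*580 - 8371 = -8700 - 8371 = -17071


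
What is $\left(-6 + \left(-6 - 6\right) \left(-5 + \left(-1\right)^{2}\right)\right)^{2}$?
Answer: $1764$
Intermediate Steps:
$\left(-6 + \left(-6 - 6\right) \left(-5 + \left(-1\right)^{2}\right)\right)^{2} = \left(-6 - 12 \left(-5 + 1\right)\right)^{2} = \left(-6 - -48\right)^{2} = \left(-6 + 48\right)^{2} = 42^{2} = 1764$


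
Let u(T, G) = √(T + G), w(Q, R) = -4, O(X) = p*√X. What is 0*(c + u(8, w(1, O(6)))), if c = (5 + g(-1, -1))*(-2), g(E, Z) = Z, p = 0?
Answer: 0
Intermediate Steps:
O(X) = 0 (O(X) = 0*√X = 0)
u(T, G) = √(G + T)
c = -8 (c = (5 - 1)*(-2) = 4*(-2) = -8)
0*(c + u(8, w(1, O(6)))) = 0*(-8 + √(-4 + 8)) = 0*(-8 + √4) = 0*(-8 + 2) = 0*(-6) = 0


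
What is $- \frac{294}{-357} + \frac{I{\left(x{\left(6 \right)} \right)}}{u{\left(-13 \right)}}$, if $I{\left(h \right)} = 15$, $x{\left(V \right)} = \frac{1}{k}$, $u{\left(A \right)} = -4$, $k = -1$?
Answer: $- \frac{199}{68} \approx -2.9265$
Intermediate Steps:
$x{\left(V \right)} = -1$ ($x{\left(V \right)} = \frac{1}{-1} = -1$)
$- \frac{294}{-357} + \frac{I{\left(x{\left(6 \right)} \right)}}{u{\left(-13 \right)}} = - \frac{294}{-357} + \frac{15}{-4} = \left(-294\right) \left(- \frac{1}{357}\right) + 15 \left(- \frac{1}{4}\right) = \frac{14}{17} - \frac{15}{4} = - \frac{199}{68}$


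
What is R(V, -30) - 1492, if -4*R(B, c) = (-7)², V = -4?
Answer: -6017/4 ≈ -1504.3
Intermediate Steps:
R(B, c) = -49/4 (R(B, c) = -¼*(-7)² = -¼*49 = -49/4)
R(V, -30) - 1492 = -49/4 - 1492 = -6017/4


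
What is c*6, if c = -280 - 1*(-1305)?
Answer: 6150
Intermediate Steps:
c = 1025 (c = -280 + 1305 = 1025)
c*6 = 1025*6 = 6150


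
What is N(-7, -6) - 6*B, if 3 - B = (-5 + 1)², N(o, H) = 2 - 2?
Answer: 78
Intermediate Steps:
N(o, H) = 0
B = -13 (B = 3 - (-5 + 1)² = 3 - 1*(-4)² = 3 - 1*16 = 3 - 16 = -13)
N(-7, -6) - 6*B = 0 - 6*(-13) = 0 + 78 = 78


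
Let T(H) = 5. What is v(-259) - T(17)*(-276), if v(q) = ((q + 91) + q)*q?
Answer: 111973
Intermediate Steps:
v(q) = q*(91 + 2*q) (v(q) = ((91 + q) + q)*q = (91 + 2*q)*q = q*(91 + 2*q))
v(-259) - T(17)*(-276) = -259*(91 + 2*(-259)) - 5*(-276) = -259*(91 - 518) - 1*(-1380) = -259*(-427) + 1380 = 110593 + 1380 = 111973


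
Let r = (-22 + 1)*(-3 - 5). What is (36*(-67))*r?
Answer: -405216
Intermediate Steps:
r = 168 (r = -21*(-8) = 168)
(36*(-67))*r = (36*(-67))*168 = -2412*168 = -405216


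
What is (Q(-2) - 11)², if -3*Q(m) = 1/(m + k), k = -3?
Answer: 26896/225 ≈ 119.54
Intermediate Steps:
Q(m) = -1/(3*(-3 + m)) (Q(m) = -1/(3*(m - 3)) = -1/(3*(-3 + m)))
(Q(-2) - 11)² = (-1/(-9 + 3*(-2)) - 11)² = (-1/(-9 - 6) - 11)² = (-1/(-15) - 11)² = (-1*(-1/15) - 11)² = (1/15 - 11)² = (-164/15)² = 26896/225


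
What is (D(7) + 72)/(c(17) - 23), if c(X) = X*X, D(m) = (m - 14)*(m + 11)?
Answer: -27/133 ≈ -0.20301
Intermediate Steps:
D(m) = (-14 + m)*(11 + m)
c(X) = X²
(D(7) + 72)/(c(17) - 23) = ((-154 + 7² - 3*7) + 72)/(17² - 23) = ((-154 + 49 - 21) + 72)/(289 - 23) = (-126 + 72)/266 = -54*1/266 = -27/133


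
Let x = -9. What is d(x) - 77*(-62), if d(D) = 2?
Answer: 4776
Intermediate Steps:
d(x) - 77*(-62) = 2 - 77*(-62) = 2 + 4774 = 4776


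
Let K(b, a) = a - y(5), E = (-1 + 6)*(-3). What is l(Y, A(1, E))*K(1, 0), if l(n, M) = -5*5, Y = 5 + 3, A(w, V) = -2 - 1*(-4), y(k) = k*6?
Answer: 750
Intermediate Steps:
y(k) = 6*k
E = -15 (E = 5*(-3) = -15)
K(b, a) = -30 + a (K(b, a) = a - 6*5 = a - 1*30 = a - 30 = -30 + a)
A(w, V) = 2 (A(w, V) = -2 + 4 = 2)
Y = 8
l(n, M) = -25
l(Y, A(1, E))*K(1, 0) = -25*(-30 + 0) = -25*(-30) = 750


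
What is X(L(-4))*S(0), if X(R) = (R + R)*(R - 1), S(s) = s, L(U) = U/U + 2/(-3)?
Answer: 0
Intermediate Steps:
L(U) = 1/3 (L(U) = 1 + 2*(-1/3) = 1 - 2/3 = 1/3)
X(R) = 2*R*(-1 + R) (X(R) = (2*R)*(-1 + R) = 2*R*(-1 + R))
X(L(-4))*S(0) = (2*(1/3)*(-1 + 1/3))*0 = (2*(1/3)*(-2/3))*0 = -4/9*0 = 0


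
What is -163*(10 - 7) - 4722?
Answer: -5211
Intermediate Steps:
-163*(10 - 7) - 4722 = -163*3 - 4722 = -489 - 4722 = -5211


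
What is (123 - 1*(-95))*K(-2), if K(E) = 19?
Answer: 4142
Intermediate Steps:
(123 - 1*(-95))*K(-2) = (123 - 1*(-95))*19 = (123 + 95)*19 = 218*19 = 4142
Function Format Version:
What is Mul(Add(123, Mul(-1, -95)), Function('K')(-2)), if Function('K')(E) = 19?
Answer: 4142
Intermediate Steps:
Mul(Add(123, Mul(-1, -95)), Function('K')(-2)) = Mul(Add(123, Mul(-1, -95)), 19) = Mul(Add(123, 95), 19) = Mul(218, 19) = 4142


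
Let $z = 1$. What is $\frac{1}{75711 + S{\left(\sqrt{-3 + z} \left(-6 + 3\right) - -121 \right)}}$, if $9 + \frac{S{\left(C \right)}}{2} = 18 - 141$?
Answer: $\frac{1}{75447} \approx 1.3254 \cdot 10^{-5}$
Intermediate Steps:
$S{\left(C \right)} = -264$ ($S{\left(C \right)} = -18 + 2 \left(18 - 141\right) = -18 + 2 \left(-123\right) = -18 - 246 = -264$)
$\frac{1}{75711 + S{\left(\sqrt{-3 + z} \left(-6 + 3\right) - -121 \right)}} = \frac{1}{75711 - 264} = \frac{1}{75447}$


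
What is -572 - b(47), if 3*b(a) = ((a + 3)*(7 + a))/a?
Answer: -27784/47 ≈ -591.15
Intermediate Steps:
b(a) = (3 + a)*(7 + a)/(3*a) (b(a) = (((a + 3)*(7 + a))/a)/3 = (((3 + a)*(7 + a))/a)/3 = ((3 + a)*(7 + a)/a)/3 = (3 + a)*(7 + a)/(3*a))
-572 - b(47) = -572 - (21 + 47*(10 + 47))/(3*47) = -572 - (21 + 47*57)/(3*47) = -572 - (21 + 2679)/(3*47) = -572 - 2700/(3*47) = -572 - 1*900/47 = -572 - 900/47 = -27784/47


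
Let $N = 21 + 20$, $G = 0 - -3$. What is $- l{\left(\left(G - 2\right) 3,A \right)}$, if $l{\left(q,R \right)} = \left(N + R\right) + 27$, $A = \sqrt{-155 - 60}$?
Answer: $-68 - i \sqrt{215} \approx -68.0 - 14.663 i$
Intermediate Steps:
$G = 3$ ($G = 0 + 3 = 3$)
$N = 41$
$A = i \sqrt{215}$ ($A = \sqrt{-215} = i \sqrt{215} \approx 14.663 i$)
$l{\left(q,R \right)} = 68 + R$ ($l{\left(q,R \right)} = \left(41 + R\right) + 27 = 68 + R$)
$- l{\left(\left(G - 2\right) 3,A \right)} = - (68 + i \sqrt{215}) = -68 - i \sqrt{215}$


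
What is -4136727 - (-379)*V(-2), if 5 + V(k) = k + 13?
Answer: -4134453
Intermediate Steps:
V(k) = 8 + k (V(k) = -5 + (k + 13) = -5 + (13 + k) = 8 + k)
-4136727 - (-379)*V(-2) = -4136727 - (-379)*(8 - 2) = -4136727 - (-379)*6 = -4136727 - 1*(-2274) = -4136727 + 2274 = -4134453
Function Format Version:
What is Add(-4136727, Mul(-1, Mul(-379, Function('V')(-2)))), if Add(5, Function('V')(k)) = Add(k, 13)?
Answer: -4134453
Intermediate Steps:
Function('V')(k) = Add(8, k) (Function('V')(k) = Add(-5, Add(k, 13)) = Add(-5, Add(13, k)) = Add(8, k))
Add(-4136727, Mul(-1, Mul(-379, Function('V')(-2)))) = Add(-4136727, Mul(-1, Mul(-379, Add(8, -2)))) = Add(-4136727, Mul(-1, Mul(-379, 6))) = Add(-4136727, Mul(-1, -2274)) = Add(-4136727, 2274) = -4134453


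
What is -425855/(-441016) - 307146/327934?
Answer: 2098016617/72312070472 ≈ 0.029013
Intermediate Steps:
-425855/(-441016) - 307146/327934 = -425855*(-1/441016) - 307146*1/327934 = 425855/441016 - 153573/163967 = 2098016617/72312070472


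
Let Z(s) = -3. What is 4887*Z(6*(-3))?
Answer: -14661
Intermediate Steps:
4887*Z(6*(-3)) = 4887*(-3) = -14661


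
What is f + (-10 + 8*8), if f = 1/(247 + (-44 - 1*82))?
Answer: 6535/121 ≈ 54.008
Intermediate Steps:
f = 1/121 (f = 1/(247 + (-44 - 82)) = 1/(247 - 126) = 1/121 ≈ 0.0082645)
f + (-10 + 8*8) = 1/121 + (-10 + 8*8) = 1/121 + (-10 + 64) = 1/121 + 54 = 6535/121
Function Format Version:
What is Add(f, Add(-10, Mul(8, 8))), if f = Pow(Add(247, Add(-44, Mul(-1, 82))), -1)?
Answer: Rational(6535, 121) ≈ 54.008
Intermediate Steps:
f = Rational(1, 121) (f = Pow(Add(247, Add(-44, -82)), -1) = Pow(Add(247, -126), -1) = Pow(121, -1) = Rational(1, 121) ≈ 0.0082645)
Add(f, Add(-10, Mul(8, 8))) = Add(Rational(1, 121), Add(-10, Mul(8, 8))) = Add(Rational(1, 121), Add(-10, 64)) = Add(Rational(1, 121), 54) = Rational(6535, 121)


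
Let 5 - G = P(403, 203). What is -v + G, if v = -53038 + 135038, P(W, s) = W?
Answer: -82398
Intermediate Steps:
G = -398 (G = 5 - 1*403 = 5 - 403 = -398)
v = 82000
-v + G = -1*82000 - 398 = -82000 - 398 = -82398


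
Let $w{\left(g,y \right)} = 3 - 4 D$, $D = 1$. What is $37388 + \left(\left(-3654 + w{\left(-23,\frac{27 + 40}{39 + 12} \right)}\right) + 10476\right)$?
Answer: $44209$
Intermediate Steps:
$w{\left(g,y \right)} = -1$ ($w{\left(g,y \right)} = 3 - 4 = -1$)
$37388 + \left(\left(-3654 + w{\left(-23,\frac{27 + 40}{39 + 12} \right)}\right) + 10476\right) = 37388 + \left(\left(-3654 - 1\right) + 10476\right) = 37388 + \left(-3655 + 10476\right) = 37388 + 6821 = 44209$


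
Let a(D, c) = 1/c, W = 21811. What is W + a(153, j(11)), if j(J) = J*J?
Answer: 2639132/121 ≈ 21811.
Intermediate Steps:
j(J) = J**2
W + a(153, j(11)) = 21811 + 1/(11**2) = 21811 + 1/121 = 2639132/121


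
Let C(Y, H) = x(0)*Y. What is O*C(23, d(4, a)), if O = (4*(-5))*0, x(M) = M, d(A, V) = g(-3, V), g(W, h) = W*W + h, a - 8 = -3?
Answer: 0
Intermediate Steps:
a = 5 (a = 8 - 3 = 5)
g(W, h) = h + W² (g(W, h) = W² + h = h + W²)
d(A, V) = 9 + V (d(A, V) = V + (-3)² = V + 9 = 9 + V)
C(Y, H) = 0 (C(Y, H) = 0*Y = 0)
O = 0 (O = -20*0 = 0)
O*C(23, d(4, a)) = 0*0 = 0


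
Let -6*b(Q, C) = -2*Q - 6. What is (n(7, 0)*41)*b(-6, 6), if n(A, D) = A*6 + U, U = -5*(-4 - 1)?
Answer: -2747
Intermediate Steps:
U = 25 (U = -5*(-5) = 25)
n(A, D) = 25 + 6*A (n(A, D) = A*6 + 25 = 6*A + 25 = 25 + 6*A)
b(Q, C) = 1 + Q/3 (b(Q, C) = -(-2*Q - 6)/6 = -(-6 - 2*Q)/6 = 1 + Q/3)
(n(7, 0)*41)*b(-6, 6) = ((25 + 6*7)*41)*(1 + (⅓)*(-6)) = ((25 + 42)*41)*(1 - 2) = (67*41)*(-1) = 2747*(-1) = -2747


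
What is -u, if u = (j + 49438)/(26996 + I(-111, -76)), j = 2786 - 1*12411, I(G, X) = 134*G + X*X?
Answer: -13271/5966 ≈ -2.2244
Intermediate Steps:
I(G, X) = X² + 134*G (I(G, X) = 134*G + X² = X² + 134*G)
j = -9625 (j = 2786 - 12411 = -9625)
u = 13271/5966 (u = (-9625 + 49438)/(26996 + ((-76)² + 134*(-111))) = 39813/(26996 + (5776 - 14874)) = 39813/(26996 - 9098) = 39813/17898 = 39813*(1/17898) = 13271/5966 ≈ 2.2244)
-u = -1*13271/5966 = -13271/5966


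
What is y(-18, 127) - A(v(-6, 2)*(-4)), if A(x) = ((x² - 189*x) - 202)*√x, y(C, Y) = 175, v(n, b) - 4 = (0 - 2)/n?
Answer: 175 - 60740*I*√39/27 ≈ 175.0 - 14049.0*I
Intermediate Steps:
v(n, b) = 4 - 2/n (v(n, b) = 4 + (0 - 2)/n = 4 - 2/n)
A(x) = √x*(-202 + x² - 189*x) (A(x) = (-202 + x² - 189*x)*√x = √x*(-202 + x² - 189*x))
y(-18, 127) - A(v(-6, 2)*(-4)) = 175 - √((4 - 2/(-6))*(-4))*(-202 + ((4 - 2/(-6))*(-4))² - 189*(4 - 2/(-6))*(-4)) = 175 - √((4 - 2*(-⅙))*(-4))*(-202 + ((4 - 2*(-⅙))*(-4))² - 189*(4 - 2*(-⅙))*(-4)) = 175 - √((4 + ⅓)*(-4))*(-202 + ((4 + ⅓)*(-4))² - 189*(4 + ⅓)*(-4)) = 175 - √((13/3)*(-4))*(-202 + ((13/3)*(-4))² - 819*(-4)) = 175 - √(-52/3)*(-202 + (-52/3)² - 189*(-52/3)) = 175 - 2*I*√39/3*(-202 + 2704/9 + 3276) = 175 - 2*I*√39/3*30370/9 = 175 - 60740*I*√39/27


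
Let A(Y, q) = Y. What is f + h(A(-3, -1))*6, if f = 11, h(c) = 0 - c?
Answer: 29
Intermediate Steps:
h(c) = -c
f + h(A(-3, -1))*6 = 11 - 1*(-3)*6 = 11 + 3*6 = 11 + 18 = 29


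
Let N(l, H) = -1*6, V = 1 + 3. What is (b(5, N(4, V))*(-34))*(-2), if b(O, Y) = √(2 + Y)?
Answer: 136*I ≈ 136.0*I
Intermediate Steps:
V = 4
N(l, H) = -6
(b(5, N(4, V))*(-34))*(-2) = (√(2 - 6)*(-34))*(-2) = (√(-4)*(-34))*(-2) = ((2*I)*(-34))*(-2) = -68*I*(-2) = 136*I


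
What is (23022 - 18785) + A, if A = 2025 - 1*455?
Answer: 5807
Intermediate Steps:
A = 1570 (A = 2025 - 455 = 1570)
(23022 - 18785) + A = (23022 - 18785) + 1570 = 4237 + 1570 = 5807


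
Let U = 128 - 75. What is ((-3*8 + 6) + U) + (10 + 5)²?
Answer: 260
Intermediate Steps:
U = 53
((-3*8 + 6) + U) + (10 + 5)² = ((-3*8 + 6) + 53) + (10 + 5)² = ((-24 + 6) + 53) + 15² = (-18 + 53) + 225 = 35 + 225 = 260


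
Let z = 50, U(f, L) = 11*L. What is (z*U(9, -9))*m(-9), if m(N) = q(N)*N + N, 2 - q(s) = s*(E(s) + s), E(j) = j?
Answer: -7083450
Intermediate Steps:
q(s) = 2 - 2*s² (q(s) = 2 - s*(s + s) = 2 - s*2*s = 2 - 2*s²)
m(N) = N + N*(2 - 2*N²) (m(N) = (2 - 2*N²)*N + N = N*(2 - 2*N²) + N = N + N*(2 - 2*N²))
(z*U(9, -9))*m(-9) = (50*(11*(-9)))*(-9*(3 - 2*(-9)²)) = (50*(-99))*(-9*(3 - 2*81)) = -(-44550)*(3 - 162) = -(-44550)*(-159) = -4950*1431 = -7083450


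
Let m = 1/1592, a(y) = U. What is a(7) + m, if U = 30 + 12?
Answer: 66865/1592 ≈ 42.001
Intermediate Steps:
U = 42
a(y) = 42
m = 1/1592 ≈ 0.00062814
a(7) + m = 42 + 1/1592 = 66865/1592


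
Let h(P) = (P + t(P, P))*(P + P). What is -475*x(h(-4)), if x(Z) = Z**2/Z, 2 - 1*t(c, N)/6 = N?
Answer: 121600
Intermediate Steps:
t(c, N) = 12 - 6*N
h(P) = 2*P*(12 - 5*P) (h(P) = (P + (12 - 6*P))*(P + P) = (12 - 5*P)*(2*P) = 2*P*(12 - 5*P))
x(Z) = Z
-475*x(h(-4)) = -950*(-4)*(12 - 5*(-4)) = -950*(-4)*(12 + 20) = -950*(-4)*32 = -475*(-256) = 121600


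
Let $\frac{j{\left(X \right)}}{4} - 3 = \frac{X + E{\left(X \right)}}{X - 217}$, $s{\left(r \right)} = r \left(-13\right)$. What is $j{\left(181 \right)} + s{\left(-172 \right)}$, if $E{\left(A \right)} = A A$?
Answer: $- \frac{12710}{9} \approx -1412.2$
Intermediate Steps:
$E{\left(A \right)} = A^{2}$
$s{\left(r \right)} = - 13 r$
$j{\left(X \right)} = 12 + \frac{4 \left(X + X^{2}\right)}{-217 + X}$ ($j{\left(X \right)} = 12 + 4 \frac{X + X^{2}}{X - 217} = 12 + 4 \frac{X + X^{2}}{-217 + X} = 12 + \frac{4 \left(X + X^{2}\right)}{-217 + X}$)
$j{\left(181 \right)} + s{\left(-172 \right)} = \frac{4 \left(-651 + 181^{2} + 4 \cdot 181\right)}{-217 + 181} - -2236 = \frac{4 \left(-651 + 32761 + 724\right)}{-36} + 2236 = 4 \left(- \frac{1}{36}\right) 32834 + 2236 = - \frac{32834}{9} + 2236 = - \frac{12710}{9}$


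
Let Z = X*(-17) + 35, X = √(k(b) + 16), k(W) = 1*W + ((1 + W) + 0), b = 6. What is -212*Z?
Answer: -7420 + 3604*√29 ≈ 11988.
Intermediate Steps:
k(W) = 1 + 2*W (k(W) = W + (1 + W) = 1 + 2*W)
X = √29 (X = √((1 + 2*6) + 16) = √((1 + 12) + 16) = √(13 + 16) = √29 ≈ 5.3852)
Z = 35 - 17*√29 (Z = √29*(-17) + 35 = -17*√29 + 35 = 35 - 17*√29 ≈ -56.548)
-212*Z = -212*(35 - 17*√29) = -7420 + 3604*√29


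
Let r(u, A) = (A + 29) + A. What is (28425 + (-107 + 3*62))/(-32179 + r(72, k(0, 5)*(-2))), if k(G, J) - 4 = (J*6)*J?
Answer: -14252/16383 ≈ -0.86993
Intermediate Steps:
k(G, J) = 4 + 6*J² (k(G, J) = 4 + (J*6)*J = 4 + (6*J)*J = 4 + 6*J²)
r(u, A) = 29 + 2*A (r(u, A) = (29 + A) + A = 29 + 2*A)
(28425 + (-107 + 3*62))/(-32179 + r(72, k(0, 5)*(-2))) = (28425 + (-107 + 3*62))/(-32179 + (29 + 2*((4 + 6*5²)*(-2)))) = (28425 + (-107 + 186))/(-32179 + (29 + 2*((4 + 6*25)*(-2)))) = (28425 + 79)/(-32179 + (29 + 2*((4 + 150)*(-2)))) = 28504/(-32179 + (29 + 2*(154*(-2)))) = 28504/(-32179 + (29 + 2*(-308))) = 28504/(-32179 + (29 - 616)) = 28504/(-32179 - 587) = 28504/(-32766) = 28504*(-1/32766) = -14252/16383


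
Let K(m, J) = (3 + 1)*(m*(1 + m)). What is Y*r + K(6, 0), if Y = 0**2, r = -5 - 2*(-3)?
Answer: 168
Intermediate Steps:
r = 1 (r = -5 + 6 = 1)
K(m, J) = 4*m*(1 + m) (K(m, J) = 4*(m*(1 + m)) = 4*m*(1 + m))
Y = 0
Y*r + K(6, 0) = 0*1 + 4*6*(1 + 6) = 0 + 4*6*7 = 0 + 168 = 168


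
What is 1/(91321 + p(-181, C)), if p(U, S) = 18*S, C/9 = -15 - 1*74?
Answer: 1/76903 ≈ 1.3003e-5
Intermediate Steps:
C = -801 (C = 9*(-15 - 1*74) = 9*(-15 - 74) = 9*(-89) = -801)
1/(91321 + p(-181, C)) = 1/(91321 + 18*(-801)) = 1/(91321 - 14418) = 1/76903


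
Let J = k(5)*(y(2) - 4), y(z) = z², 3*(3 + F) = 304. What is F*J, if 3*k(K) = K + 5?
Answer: 0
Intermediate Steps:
F = 295/3 (F = -3 + (⅓)*304 = -3 + 304/3 = 295/3 ≈ 98.333)
k(K) = 5/3 + K/3 (k(K) = (K + 5)/3 = (5 + K)/3 = 5/3 + K/3)
J = 0 (J = (5/3 + (⅓)*5)*(2² - 4) = (5/3 + 5/3)*(4 - 4) = (10/3)*0 = 0)
F*J = (295/3)*0 = 0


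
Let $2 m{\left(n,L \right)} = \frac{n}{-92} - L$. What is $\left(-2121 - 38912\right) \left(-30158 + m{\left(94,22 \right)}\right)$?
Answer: $\frac{113890989635}{92} \approx 1.2379 \cdot 10^{9}$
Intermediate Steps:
$m{\left(n,L \right)} = - \frac{L}{2} - \frac{n}{184}$ ($m{\left(n,L \right)} = \frac{\frac{n}{-92} - L}{2} = \frac{n \left(- \frac{1}{92}\right) - L}{2} = \frac{- \frac{n}{92} - L}{2} = \frac{- L - \frac{n}{92}}{2} = - \frac{L}{2} - \frac{n}{184}$)
$\left(-2121 - 38912\right) \left(-30158 + m{\left(94,22 \right)}\right) = \left(-2121 - 38912\right) \left(-30158 - \frac{1059}{92}\right) = - 41033 \left(-30158 - \frac{1059}{92}\right) = \left(-41033\right) \left(- \frac{2775595}{92}\right) = \frac{113890989635}{92}$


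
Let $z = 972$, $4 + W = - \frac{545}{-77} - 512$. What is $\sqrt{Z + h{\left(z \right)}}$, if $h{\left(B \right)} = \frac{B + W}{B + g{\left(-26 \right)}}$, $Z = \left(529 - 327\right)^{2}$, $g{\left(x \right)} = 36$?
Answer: $\frac{\sqrt{34837868131}}{924} \approx 202.0$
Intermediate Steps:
$W = - \frac{39187}{77}$ ($W = -4 - \left(512 + \frac{545}{-77}\right) = -4 - \frac{38879}{77} = - \frac{39187}{77} \approx -508.92$)
$Z = 40804$ ($Z = 202^{2} = 40804$)
$h{\left(B \right)} = \frac{- \frac{39187}{77} + B}{36 + B}$ ($h{\left(B \right)} = \frac{B - \frac{39187}{77}}{B + 36} = \frac{- \frac{39187}{77} + B}{36 + B}$)
$\sqrt{Z + h{\left(z \right)}} = \sqrt{40804 + \frac{- \frac{39187}{77} + 972}{36 + 972}} = \sqrt{40804 + \frac{1}{1008} \cdot \frac{35657}{77}} = \sqrt{40804 + \frac{35657}{77616}} = \sqrt{\frac{3167078921}{77616}} = \frac{\sqrt{34837868131}}{924}$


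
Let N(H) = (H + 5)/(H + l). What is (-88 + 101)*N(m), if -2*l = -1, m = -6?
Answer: 26/11 ≈ 2.3636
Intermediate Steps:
l = ½ (l = -½*(-1) = ½ ≈ 0.50000)
N(H) = (5 + H)/(½ + H) (N(H) = (H + 5)/(H + ½) = (5 + H)/(½ + H))
(-88 + 101)*N(m) = (-88 + 101)*(2*(5 - 6)/(1 + 2*(-6))) = 13*(2*(-1)/(1 - 12)) = 13*(2*(-1)/(-11)) = 13*(2*(-1/11)*(-1)) = 13*(2/11) = 26/11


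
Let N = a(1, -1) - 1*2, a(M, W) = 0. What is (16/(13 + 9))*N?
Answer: -16/11 ≈ -1.4545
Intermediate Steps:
N = -2 (N = 0 - 1*2 = 0 - 2 = -2)
(16/(13 + 9))*N = (16/(13 + 9))*(-2) = (16/22)*(-2) = ((1/22)*16)*(-2) = (8/11)*(-2) = -16/11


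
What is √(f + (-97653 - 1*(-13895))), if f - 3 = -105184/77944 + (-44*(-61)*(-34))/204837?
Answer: I*√333597101644528523085999/1995726891 ≈ 289.41*I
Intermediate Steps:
f = 2404876589/1995726891 (f = 3 + (-105184/77944 + (-44*(-61)*(-34))/204837) = 3 + (-105184*1/77944 + (2684*(-34))*(1/204837)) = 3 + (-13148/9743 - 91256*1/204837) = 3 + (-13148/9743 - 91256/204837) = 3 - 3582304084/1995726891 = 2404876589/1995726891 ≈ 1.2050)
√(f + (-97653 - 1*(-13895))) = √(2404876589/1995726891 + (-97653 - 1*(-13895))) = √(2404876589/1995726891 + (-97653 + 13895)) = √(2404876589/1995726891 - 83758) = √(-167155688059789/1995726891) = I*√333597101644528523085999/1995726891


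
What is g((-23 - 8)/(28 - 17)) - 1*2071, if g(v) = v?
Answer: -22812/11 ≈ -2073.8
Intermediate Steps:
g((-23 - 8)/(28 - 17)) - 1*2071 = (-23 - 8)/(28 - 17) - 1*2071 = -31/11 - 2071 = -22812/11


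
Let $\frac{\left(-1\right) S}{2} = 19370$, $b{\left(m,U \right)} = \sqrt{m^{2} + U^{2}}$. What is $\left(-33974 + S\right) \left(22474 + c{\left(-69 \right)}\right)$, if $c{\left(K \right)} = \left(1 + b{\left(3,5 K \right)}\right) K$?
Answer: $-1629157170 + 15051798 \sqrt{13226} \approx 1.0187 \cdot 10^{8}$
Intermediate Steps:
$b{\left(m,U \right)} = \sqrt{U^{2} + m^{2}}$
$S = -38740$ ($S = \left(-2\right) 19370 = -38740$)
$c{\left(K \right)} = K \left(1 + \sqrt{9 + 25 K^{2}}\right)$ ($c{\left(K \right)} = \left(1 + \sqrt{\left(5 K\right)^{2} + 3^{2}}\right) K = \left(1 + \sqrt{25 K^{2} + 9}\right) K = \left(1 + \sqrt{9 + 25 K^{2}}\right) K = K \left(1 + \sqrt{9 + 25 K^{2}}\right)$)
$\left(-33974 + S\right) \left(22474 + c{\left(-69 \right)}\right) = \left(-33974 - 38740\right) \left(22474 - 69 \left(1 + \sqrt{9 + 25 \left(-69\right)^{2}}\right)\right) = - 72714 \left(22474 - 69 \left(1 + \sqrt{9 + 25 \cdot 4761}\right)\right) = - 72714 \left(22474 - 69 \left(1 + \sqrt{9 + 119025}\right)\right) = - 72714 \left(22474 - 69 \left(1 + \sqrt{119034}\right)\right) = - 72714 \left(22474 - 69 \left(1 + 3 \sqrt{13226}\right)\right) = - 72714 \left(22474 - \left(69 + 207 \sqrt{13226}\right)\right) = - 72714 \left(22405 - 207 \sqrt{13226}\right) = -1629157170 + 15051798 \sqrt{13226}$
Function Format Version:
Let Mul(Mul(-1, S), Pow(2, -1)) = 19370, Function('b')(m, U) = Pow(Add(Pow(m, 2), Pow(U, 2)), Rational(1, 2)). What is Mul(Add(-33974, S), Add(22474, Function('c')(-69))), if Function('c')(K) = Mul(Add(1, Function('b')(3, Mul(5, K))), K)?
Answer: Add(-1629157170, Mul(15051798, Pow(13226, Rational(1, 2)))) ≈ 1.0187e+8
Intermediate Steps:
Function('b')(m, U) = Pow(Add(Pow(U, 2), Pow(m, 2)), Rational(1, 2))
S = -38740 (S = Mul(-2, 19370) = -38740)
Function('c')(K) = Mul(K, Add(1, Pow(Add(9, Mul(25, Pow(K, 2))), Rational(1, 2)))) (Function('c')(K) = Mul(Add(1, Pow(Add(Pow(Mul(5, K), 2), Pow(3, 2)), Rational(1, 2))), K) = Mul(Add(1, Pow(Add(Mul(25, Pow(K, 2)), 9), Rational(1, 2))), K) = Mul(Add(1, Pow(Add(9, Mul(25, Pow(K, 2))), Rational(1, 2))), K) = Mul(K, Add(1, Pow(Add(9, Mul(25, Pow(K, 2))), Rational(1, 2)))))
Mul(Add(-33974, S), Add(22474, Function('c')(-69))) = Mul(Add(-33974, -38740), Add(22474, Mul(-69, Add(1, Pow(Add(9, Mul(25, Pow(-69, 2))), Rational(1, 2)))))) = Mul(-72714, Add(22474, Mul(-69, Add(1, Pow(Add(9, Mul(25, 4761)), Rational(1, 2)))))) = Mul(-72714, Add(22474, Mul(-69, Add(1, Pow(Add(9, 119025), Rational(1, 2)))))) = Mul(-72714, Add(22474, Mul(-69, Add(1, Pow(119034, Rational(1, 2)))))) = Mul(-72714, Add(22474, Mul(-69, Add(1, Mul(3, Pow(13226, Rational(1, 2))))))) = Mul(-72714, Add(22474, Add(-69, Mul(-207, Pow(13226, Rational(1, 2)))))) = Mul(-72714, Add(22405, Mul(-207, Pow(13226, Rational(1, 2))))) = Add(-1629157170, Mul(15051798, Pow(13226, Rational(1, 2))))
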